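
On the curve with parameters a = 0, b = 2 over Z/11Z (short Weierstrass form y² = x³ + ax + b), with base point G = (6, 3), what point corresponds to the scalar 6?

Double-and-add on 6 = (110)₂. Start with G = (6, 3) for the leading 1-bit.
double: tangent at (6, 3): λ = (3·6² + 0)/(2·3) ≡ 9/6. 6⁻¹ ≡ 2 (mod 11), so λ ≡ 9·2 ≡ 7.
  x = λ² - 6 - 6 = 49 - 12 ≡ 4; y = λ·(6 - 4) - 3 ≡ 0. → (4, 0)
add G: (4, 0) + (6, 3). λ = (3 - 0)/(6 - 4) ≡ 3/2 mod 11. 2⁻¹ ≡ 6 (mod 11), so λ ≡ 7.
  x = λ² - 4 - 6 = 49 - 10 ≡ 6; y = λ·(4 - 6) - 0 ≡ 8. → (6, 8)
double: tangent at (6, 8): λ = (3·6² + 0)/(2·8) ≡ 9/5. 5⁻¹ ≡ 9 (mod 11) since 5·9 = 45 ≡ 1, so λ ≡ 9·9 ≡ 4.
  x = λ² - 6 - 6 = 16 - 12 ≡ 4; y = λ·(6 - 4) - 8 ≡ 0. → (4, 0)

(4, 0)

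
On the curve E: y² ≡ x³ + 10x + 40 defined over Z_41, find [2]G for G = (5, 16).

tangent at (5, 16): λ = (3·5² + 10)/(2·16) ≡ 3/32. 32⁻¹ ≡ 9 (mod 41), so λ ≡ 3·9 ≡ 27.
  x = λ² - 5 - 5 = 729 - 10 ≡ 22; y = λ·(5 - 22) - 16 ≡ 17. → (22, 17)

(22, 17)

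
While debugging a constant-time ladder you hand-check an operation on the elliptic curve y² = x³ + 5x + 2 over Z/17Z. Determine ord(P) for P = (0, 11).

5

2P: tangent at (0, 11): λ = (3·0² + 5)/(2·11) ≡ 5/5. 5⁻¹ ≡ 7 (mod 17) since 5·7 = 35 ≡ 1, so λ ≡ 5·7 ≡ 1.
  x = λ² - 0 - 0 = 1 - 0 ≡ 1; y = λ·(0 - 1) - 11 ≡ 5. → (1, 5)
3P: (1, 5) + (0, 11). λ = (11 - 5)/(0 - 1) ≡ 6/16 mod 17. 16⁻¹ ≡ 16 (mod 17), so λ ≡ 11.
  x = λ² - 1 - 0 = 121 - 1 ≡ 1; y = λ·(1 - 1) - 5 ≡ 12. → (1, 12)
4P: (1, 12) + (0, 11). λ = (11 - 12)/(0 - 1) ≡ 16/16 mod 17. 16⁻¹ ≡ 16 (mod 17) since 16·16 = 256 ≡ 1, so λ ≡ 1.
  x = λ² - 1 - 0 = 1 - 1 ≡ 0; y = λ·(1 - 0) - 12 ≡ 6. → (0, 6)
5P: (0, 6) + (0, 11): same x and y₁ ≡ -y₂, so the sum is O.
5P = O, so the order is 5.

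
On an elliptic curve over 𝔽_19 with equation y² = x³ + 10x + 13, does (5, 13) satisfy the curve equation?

yes

y² = 13² ≡ 17; x³ + 10x + 13 = 188 ≡ 17 (mod 19). 17 = 17.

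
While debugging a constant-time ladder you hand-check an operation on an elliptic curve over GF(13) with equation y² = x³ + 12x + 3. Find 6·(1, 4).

(12, 9)

Write P = (1, 4).
Double-and-add on 6 = (110)₂. Start with P = (1, 4) for the leading 1-bit.
double: tangent at (1, 4): λ = (3·1² + 12)/(2·4) ≡ 2/8. 8⁻¹ ≡ 5 (mod 13) since 8·5 = 40 ≡ 1, so λ ≡ 2·5 ≡ 10.
  x = λ² - 1 - 1 = 100 - 2 ≡ 7; y = λ·(1 - 7) - 4 ≡ 1. → (7, 1)
add P: (7, 1) + (1, 4). λ = (4 - 1)/(1 - 7) ≡ 3/7 mod 13. 7⁻¹ ≡ 2 (mod 13), so λ ≡ 6.
  x = λ² - 7 - 1 = 36 - 8 ≡ 2; y = λ·(7 - 2) - 1 ≡ 3. → (2, 3)
double: tangent at (2, 3): λ = (3·2² + 12)/(2·3) ≡ 11/6. 6⁻¹ ≡ 11 (mod 13), so λ ≡ 11·11 ≡ 4.
  x = λ² - 2 - 2 = 16 - 4 ≡ 12; y = λ·(2 - 12) - 3 ≡ 9. → (12, 9)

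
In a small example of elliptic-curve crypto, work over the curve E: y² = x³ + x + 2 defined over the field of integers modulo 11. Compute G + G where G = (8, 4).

tangent at (8, 4): λ = (3·8² + 1)/(2·4) ≡ 6/8. 8⁻¹ ≡ 7 (mod 11), so λ ≡ 6·7 ≡ 9.
  x = λ² - 8 - 8 = 81 - 16 ≡ 10; y = λ·(8 - 10) - 4 ≡ 0. → (10, 0)

(10, 0)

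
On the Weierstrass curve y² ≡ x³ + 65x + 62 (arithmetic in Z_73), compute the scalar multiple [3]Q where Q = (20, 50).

Repeated addition: build up to 3Q.
2Q: tangent at (20, 50): λ = (3·20² + 65)/(2·50) ≡ 24/27. 27⁻¹ ≡ 46 (mod 73), so λ ≡ 24·46 ≡ 9.
  x = λ² - 20 - 20 = 81 - 40 ≡ 41; y = λ·(20 - 41) - 50 ≡ 53. → (41, 53)
3Q: (41, 53) + (20, 50). λ = (50 - 53)/(20 - 41) ≡ 70/52 mod 73. 52⁻¹ ≡ 66 (mod 73) since 52·66 = 3432 ≡ 1, so λ ≡ 21.
  x = λ² - 41 - 20 = 441 - 61 ≡ 15; y = λ·(41 - 15) - 53 ≡ 55. → (15, 55)

(15, 55)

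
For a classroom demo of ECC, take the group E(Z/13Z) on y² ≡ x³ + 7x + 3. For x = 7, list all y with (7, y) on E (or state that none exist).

none

x³ + 7x + 3 = 395 ≡ 5 (mod 13).
5 is a non-residue mod 13; no y exists.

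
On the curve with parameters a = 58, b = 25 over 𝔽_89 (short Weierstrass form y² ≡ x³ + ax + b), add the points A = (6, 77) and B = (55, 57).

(6, 12)

(6, 77) + (55, 57). λ = (57 - 77)/(55 - 6) ≡ 69/49 mod 89. 49⁻¹ ≡ 20 (mod 89), so λ ≡ 45.
  x = λ² - 6 - 55 = 2025 - 61 ≡ 6; y = λ·(6 - 6) - 77 ≡ 12. → (6, 12)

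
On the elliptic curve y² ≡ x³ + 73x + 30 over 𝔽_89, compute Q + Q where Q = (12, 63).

(40, 72)

tangent at (12, 63): λ = (3·12² + 73)/(2·63) ≡ 60/37. 37⁻¹ ≡ 77 (mod 89), so λ ≡ 60·77 ≡ 81.
  x = λ² - 12 - 12 = 6561 - 24 ≡ 40; y = λ·(12 - 40) - 63 ≡ 72. → (40, 72)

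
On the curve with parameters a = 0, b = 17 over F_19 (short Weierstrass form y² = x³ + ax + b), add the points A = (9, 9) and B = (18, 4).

(9, 9) + (18, 4). λ = (4 - 9)/(18 - 9) ≡ 14/9 mod 19. 9⁻¹ ≡ 17 (mod 19), so λ ≡ 10.
  x = λ² - 9 - 18 = 100 - 27 ≡ 16; y = λ·(9 - 16) - 9 ≡ 16. → (16, 16)

(16, 16)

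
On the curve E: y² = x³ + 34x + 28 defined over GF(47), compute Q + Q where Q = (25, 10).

tangent at (25, 10): λ = (3·25² + 34)/(2·10) ≡ 29/20. 20⁻¹ ≡ 40 (mod 47) since 20·40 = 800 ≡ 1, so λ ≡ 29·40 ≡ 32.
  x = λ² - 25 - 25 = 1024 - 50 ≡ 34; y = λ·(25 - 34) - 10 ≡ 31. → (34, 31)

(34, 31)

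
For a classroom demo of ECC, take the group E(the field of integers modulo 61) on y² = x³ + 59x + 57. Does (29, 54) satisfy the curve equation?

y² = 54² ≡ 49; x³ + 59x + 57 = 26157 ≡ 49 (mod 61). 49 = 49.

yes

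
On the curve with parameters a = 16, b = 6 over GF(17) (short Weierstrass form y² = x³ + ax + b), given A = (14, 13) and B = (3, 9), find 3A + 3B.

First 3A:
Repeated addition: build up to 3A.
2A: tangent at (14, 13): λ = (3·14² + 16)/(2·13) ≡ 9/9. 9⁻¹ ≡ 2 (mod 17) since 9·2 = 18 ≡ 1, so λ ≡ 9·2 ≡ 1.
  x = λ² - 14 - 14 = 1 - 28 ≡ 7; y = λ·(14 - 7) - 13 ≡ 11. → (7, 11)
3A: (7, 11) + (14, 13). λ = (13 - 11)/(14 - 7) ≡ 2/7 mod 17. 7⁻¹ ≡ 5 (mod 17), so λ ≡ 10.
  x = λ² - 7 - 14 = 100 - 21 ≡ 11; y = λ·(7 - 11) - 11 ≡ 0. → (11, 0)
3A = (11, 0).
Next 3B:
Repeated addition: build up to 3B.
2B: tangent at (3, 9): λ = (3·3² + 16)/(2·9) ≡ 9/1. 1⁻¹ ≡ 1 (mod 17), so λ ≡ 9·1 ≡ 9.
  x = λ² - 3 - 3 = 81 - 6 ≡ 7; y = λ·(3 - 7) - 9 ≡ 6. → (7, 6)
3B: (7, 6) + (3, 9). λ = (9 - 6)/(3 - 7) ≡ 3/13 mod 17. 13⁻¹ ≡ 4 (mod 17), so λ ≡ 12.
  x = λ² - 7 - 3 = 144 - 10 ≡ 15; y = λ·(7 - 15) - 6 ≡ 0. → (15, 0)
3B = (15, 0).
Finally 3A + 3B:
(11, 0) + (15, 0). λ = (0 - 0)/(15 - 11) ≡ 0/4 mod 17. 4⁻¹ ≡ 13 (mod 17), so λ ≡ 0.
  x = λ² - 11 - 15 = 0 - 26 ≡ 8; y = λ·(11 - 8) - 0 ≡ 0. → (8, 0)

(8, 0)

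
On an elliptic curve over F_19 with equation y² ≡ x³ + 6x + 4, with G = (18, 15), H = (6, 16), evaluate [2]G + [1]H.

First 2G:
Repeated addition: build up to 2G.
2G: tangent at (18, 15): λ = (3·18² + 6)/(2·15) ≡ 9/11. 11⁻¹ ≡ 7 (mod 19), so λ ≡ 9·7 ≡ 6.
  x = λ² - 18 - 18 = 36 - 36 ≡ 0; y = λ·(18 - 0) - 15 ≡ 17. → (0, 17)
2G = (0, 17).
Finally 2G + H:
(0, 17) + (6, 16). λ = (16 - 17)/(6 - 0) ≡ 18/6 mod 19. 6⁻¹ ≡ 16 (mod 19) since 6·16 = 96 ≡ 1, so λ ≡ 3.
  x = λ² - 0 - 6 = 9 - 6 ≡ 3; y = λ·(0 - 3) - 17 ≡ 12. → (3, 12)

(3, 12)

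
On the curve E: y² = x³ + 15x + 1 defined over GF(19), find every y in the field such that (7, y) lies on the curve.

x³ + 15x + 1 = 449 ≡ 12 (mod 19).
12 is a non-residue mod 19; no y exists.

none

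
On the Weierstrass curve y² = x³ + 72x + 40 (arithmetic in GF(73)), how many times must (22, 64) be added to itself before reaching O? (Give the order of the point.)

12

2P: tangent at (22, 64): λ = (3·22² + 72)/(2·64) ≡ 64/55. 55⁻¹ ≡ 4 (mod 73), so λ ≡ 64·4 ≡ 37.
  x = λ² - 22 - 22 = 1369 - 44 ≡ 11; y = λ·(22 - 11) - 64 ≡ 51. → (11, 51)
3P: (11, 51) + (22, 64). λ = (64 - 51)/(22 - 11) ≡ 13/11 mod 73. 11⁻¹ ≡ 20 (mod 73), so λ ≡ 41.
  x = λ² - 11 - 22 = 1681 - 33 ≡ 42; y = λ·(11 - 42) - 51 ≡ 65. → (42, 65)
4P: (42, 65) + (22, 64). λ = (64 - 65)/(22 - 42) ≡ 72/53 mod 73. 53⁻¹ ≡ 62 (mod 73) since 53·62 = 3286 ≡ 1, so λ ≡ 11.
  x = λ² - 42 - 22 = 121 - 64 ≡ 57; y = λ·(42 - 57) - 65 ≡ 62. → (57, 62)
5P: (57, 62) + (22, 64). λ = (64 - 62)/(22 - 57) ≡ 2/38 mod 73. 38⁻¹ ≡ 25 (mod 73), so λ ≡ 50.
  x = λ² - 57 - 22 = 2500 - 79 ≡ 12; y = λ·(57 - 12) - 62 ≡ 71. → (12, 71)
6P: (12, 71) + (22, 64). λ = (64 - 71)/(22 - 12) ≡ 66/10 mod 73. 10⁻¹ ≡ 22 (mod 73), so λ ≡ 65.
  x = λ² - 12 - 22 = 4225 - 34 ≡ 30; y = λ·(12 - 30) - 71 ≡ 0. → (30, 0)
7P: (30, 0) + (22, 64). λ = (64 - 0)/(22 - 30) ≡ 64/65 mod 73. 65⁻¹ ≡ 9 (mod 73) since 65·9 = 585 ≡ 1, so λ ≡ 65.
  x = λ² - 30 - 22 = 4225 - 52 ≡ 12; y = λ·(30 - 12) - 0 ≡ 2. → (12, 2)
8P: (12, 2) + (22, 64). λ = (64 - 2)/(22 - 12) ≡ 62/10 mod 73. 10⁻¹ ≡ 22 (mod 73) since 10·22 = 220 ≡ 1, so λ ≡ 50.
  x = λ² - 12 - 22 = 2500 - 34 ≡ 57; y = λ·(12 - 57) - 2 ≡ 11. → (57, 11)
9P: (57, 11) + (22, 64). λ = (64 - 11)/(22 - 57) ≡ 53/38 mod 73. 38⁻¹ ≡ 25 (mod 73) since 38·25 = 950 ≡ 1, so λ ≡ 11.
  x = λ² - 57 - 22 = 121 - 79 ≡ 42; y = λ·(57 - 42) - 11 ≡ 8. → (42, 8)
10P: (42, 8) + (22, 64). λ = (64 - 8)/(22 - 42) ≡ 56/53 mod 73. 53⁻¹ ≡ 62 (mod 73), so λ ≡ 41.
  x = λ² - 42 - 22 = 1681 - 64 ≡ 11; y = λ·(42 - 11) - 8 ≡ 22. → (11, 22)
11P: (11, 22) + (22, 64). λ = (64 - 22)/(22 - 11) ≡ 42/11 mod 73. 11⁻¹ ≡ 20 (mod 73), so λ ≡ 37.
  x = λ² - 11 - 22 = 1369 - 33 ≡ 22; y = λ·(11 - 22) - 22 ≡ 9. → (22, 9)
12P: (22, 9) + (22, 64): same x and y₁ ≡ -y₂, so the sum is O.
12P = O, so the order is 12.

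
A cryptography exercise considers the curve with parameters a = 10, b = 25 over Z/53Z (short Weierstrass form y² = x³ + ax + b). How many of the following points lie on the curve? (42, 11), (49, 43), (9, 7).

2

(42, 11): 11² ≡ 15, rhs ≡ 15 → on.
(49, 43): 43² ≡ 47, rhs ≡ 27 → off.
(9, 7): 7² ≡ 49, rhs ≡ 49 → on.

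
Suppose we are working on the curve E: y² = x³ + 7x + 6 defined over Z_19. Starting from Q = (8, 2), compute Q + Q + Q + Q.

(15, 16)

Repeated addition: build up to 4Q.
2Q: tangent at (8, 2): λ = (3·8² + 7)/(2·2) ≡ 9/4. 4⁻¹ ≡ 5 (mod 19) since 4·5 = 20 ≡ 1, so λ ≡ 9·5 ≡ 7.
  x = λ² - 8 - 8 = 49 - 16 ≡ 14; y = λ·(8 - 14) - 2 ≡ 13. → (14, 13)
3Q: (14, 13) + (8, 2). λ = (2 - 13)/(8 - 14) ≡ 8/13 mod 19. 13⁻¹ ≡ 3 (mod 19), so λ ≡ 5.
  x = λ² - 14 - 8 = 25 - 22 ≡ 3; y = λ·(14 - 3) - 13 ≡ 4. → (3, 4)
4Q: (3, 4) + (8, 2). λ = (2 - 4)/(8 - 3) ≡ 17/5 mod 19. 5⁻¹ ≡ 4 (mod 19), so λ ≡ 11.
  x = λ² - 3 - 8 = 121 - 11 ≡ 15; y = λ·(3 - 15) - 4 ≡ 16. → (15, 16)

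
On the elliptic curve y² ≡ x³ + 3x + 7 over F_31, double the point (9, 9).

(0, 21)

tangent at (9, 9): λ = (3·9² + 3)/(2·9) ≡ 29/18. 18⁻¹ ≡ 19 (mod 31), so λ ≡ 29·19 ≡ 24.
  x = λ² - 9 - 9 = 576 - 18 ≡ 0; y = λ·(9 - 0) - 9 ≡ 21. → (0, 21)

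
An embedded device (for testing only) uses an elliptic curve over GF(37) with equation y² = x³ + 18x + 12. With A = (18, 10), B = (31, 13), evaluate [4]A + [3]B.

First 4A:
Repeated addition: build up to 4A.
2A: tangent at (18, 10): λ = (3·18² + 18)/(2·10) ≡ 28/20. 20⁻¹ ≡ 13 (mod 37), so λ ≡ 28·13 ≡ 31.
  x = λ² - 18 - 18 = 961 - 36 ≡ 0; y = λ·(18 - 0) - 10 ≡ 30. → (0, 30)
3A: (0, 30) + (18, 10). λ = (10 - 30)/(18 - 0) ≡ 17/18 mod 37. 18⁻¹ ≡ 35 (mod 37), so λ ≡ 3.
  x = λ² - 0 - 18 = 9 - 18 ≡ 28; y = λ·(0 - 28) - 30 ≡ 34. → (28, 34)
4A: (28, 34) + (18, 10). λ = (10 - 34)/(18 - 28) ≡ 13/27 mod 37. 27⁻¹ ≡ 11 (mod 37), so λ ≡ 32.
  x = λ² - 28 - 18 = 1024 - 46 ≡ 16; y = λ·(28 - 16) - 34 ≡ 17. → (16, 17)
4A = (16, 17).
Next 3B:
Repeated addition: build up to 3B.
2B: tangent at (31, 13): λ = (3·31² + 18)/(2·13) ≡ 15/26. 26⁻¹ ≡ 10 (mod 37) since 26·10 = 260 ≡ 1, so λ ≡ 15·10 ≡ 2.
  x = λ² - 31 - 31 = 4 - 62 ≡ 16; y = λ·(31 - 16) - 13 ≡ 17. → (16, 17)
3B: (16, 17) + (31, 13). λ = (13 - 17)/(31 - 16) ≡ 33/15 mod 37. 15⁻¹ ≡ 5 (mod 37), so λ ≡ 17.
  x = λ² - 16 - 31 = 289 - 47 ≡ 20; y = λ·(16 - 20) - 17 ≡ 26. → (20, 26)
3B = (20, 26).
Finally 4A + 3B:
(16, 17) + (20, 26). λ = (26 - 17)/(20 - 16) ≡ 9/4 mod 37. 4⁻¹ ≡ 28 (mod 37), so λ ≡ 30.
  x = λ² - 16 - 20 = 900 - 36 ≡ 13; y = λ·(16 - 13) - 17 ≡ 36. → (13, 36)

(13, 36)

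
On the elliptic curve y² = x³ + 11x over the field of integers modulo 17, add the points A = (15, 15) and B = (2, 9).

(15, 2)

(15, 15) + (2, 9). λ = (9 - 15)/(2 - 15) ≡ 11/4 mod 17. 4⁻¹ ≡ 13 (mod 17) since 4·13 = 52 ≡ 1, so λ ≡ 7.
  x = λ² - 15 - 2 = 49 - 17 ≡ 15; y = λ·(15 - 15) - 15 ≡ 2. → (15, 2)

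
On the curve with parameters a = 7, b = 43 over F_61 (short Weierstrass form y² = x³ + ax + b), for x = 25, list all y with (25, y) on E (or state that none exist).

x³ + 7x + 43 = 15843 ≡ 44 (mod 61).
44 is a non-residue mod 61; no y exists.

none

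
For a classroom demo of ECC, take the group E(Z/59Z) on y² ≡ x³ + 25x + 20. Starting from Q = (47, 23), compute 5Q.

Repeated addition: build up to 5Q.
2Q: tangent at (47, 23): λ = (3·47² + 25)/(2·23) ≡ 44/46. 46⁻¹ ≡ 9 (mod 59) since 46·9 = 414 ≡ 1, so λ ≡ 44·9 ≡ 42.
  x = λ² - 47 - 47 = 1764 - 94 ≡ 18; y = λ·(47 - 18) - 23 ≡ 15. → (18, 15)
3Q: (18, 15) + (47, 23). λ = (23 - 15)/(47 - 18) ≡ 8/29 mod 59. 29⁻¹ ≡ 57 (mod 59) since 29·57 = 1653 ≡ 1, so λ ≡ 43.
  x = λ² - 18 - 47 = 1849 - 65 ≡ 14; y = λ·(18 - 14) - 15 ≡ 39. → (14, 39)
4Q: (14, 39) + (47, 23). λ = (23 - 39)/(47 - 14) ≡ 43/33 mod 59. 33⁻¹ ≡ 34 (mod 59) since 33·34 = 1122 ≡ 1, so λ ≡ 46.
  x = λ² - 14 - 47 = 2116 - 61 ≡ 49; y = λ·(14 - 49) - 39 ≡ 3. → (49, 3)
5Q: (49, 3) + (47, 23). λ = (23 - 3)/(47 - 49) ≡ 20/57 mod 59. 57⁻¹ ≡ 29 (mod 59), so λ ≡ 49.
  x = λ² - 49 - 47 = 2401 - 96 ≡ 4; y = λ·(49 - 4) - 3 ≡ 19. → (4, 19)

(4, 19)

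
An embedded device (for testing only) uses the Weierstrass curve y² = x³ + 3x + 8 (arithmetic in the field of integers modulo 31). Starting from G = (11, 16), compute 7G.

Double-and-add on 7 = (111)₂. Start with G = (11, 16) for the leading 1-bit.
double: tangent at (11, 16): λ = (3·11² + 3)/(2·16) ≡ 25/1. 1⁻¹ ≡ 1 (mod 31), so λ ≡ 25·1 ≡ 25.
  x = λ² - 11 - 11 = 625 - 22 ≡ 14; y = λ·(11 - 14) - 16 ≡ 2. → (14, 2)
add G: (14, 2) + (11, 16). λ = (16 - 2)/(11 - 14) ≡ 14/28 mod 31. 28⁻¹ ≡ 10 (mod 31), so λ ≡ 16.
  x = λ² - 14 - 11 = 256 - 25 ≡ 14; y = λ·(14 - 14) - 2 ≡ 29. → (14, 29)
double: tangent at (14, 29): λ = (3·14² + 3)/(2·29) ≡ 2/27. 27⁻¹ ≡ 23 (mod 31) since 27·23 = 621 ≡ 1, so λ ≡ 2·23 ≡ 15.
  x = λ² - 14 - 14 = 225 - 28 ≡ 11; y = λ·(14 - 11) - 29 ≡ 16. → (11, 16)
add G: tangent at (11, 16): λ = (3·11² + 3)/(2·16) ≡ 25/1. 1⁻¹ ≡ 1 (mod 31), so λ ≡ 25·1 ≡ 25.
  x = λ² - 11 - 11 = 625 - 22 ≡ 14; y = λ·(11 - 14) - 16 ≡ 2. → (14, 2)

(14, 2)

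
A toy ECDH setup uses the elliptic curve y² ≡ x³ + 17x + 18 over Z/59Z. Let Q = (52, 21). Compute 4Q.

(35, 8)

Double-and-add on 4 = (100)₂. Start with Q = (52, 21) for the leading 1-bit.
double: tangent at (52, 21): λ = (3·52² + 17)/(2·21) ≡ 46/42. 42⁻¹ ≡ 52 (mod 59), so λ ≡ 46·52 ≡ 32.
  x = λ² - 52 - 52 = 1024 - 104 ≡ 35; y = λ·(52 - 35) - 21 ≡ 51. → (35, 51)
double: tangent at (35, 51): λ = (3·35² + 17)/(2·51) ≡ 34/43. 43⁻¹ ≡ 11 (mod 59), so λ ≡ 34·11 ≡ 20.
  x = λ² - 35 - 35 = 400 - 70 ≡ 35; y = λ·(35 - 35) - 51 ≡ 8. → (35, 8)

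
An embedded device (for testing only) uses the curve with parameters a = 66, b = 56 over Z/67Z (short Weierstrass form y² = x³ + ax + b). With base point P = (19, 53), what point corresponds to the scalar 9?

(16, 60)

Double-and-add on 9 = (1001)₂. Start with P = (19, 53) for the leading 1-bit.
double: tangent at (19, 53): λ = (3·19² + 66)/(2·53) ≡ 10/39. 39⁻¹ ≡ 55 (mod 67), so λ ≡ 10·55 ≡ 14.
  x = λ² - 19 - 19 = 196 - 38 ≡ 24; y = λ·(19 - 24) - 53 ≡ 11. → (24, 11)
double: tangent at (24, 11): λ = (3·24² + 66)/(2·11) ≡ 52/22. 22⁻¹ ≡ 64 (mod 67) since 22·64 = 1408 ≡ 1, so λ ≡ 52·64 ≡ 45.
  x = λ² - 24 - 24 = 2025 - 48 ≡ 34; y = λ·(24 - 34) - 11 ≡ 8. → (34, 8)
double: tangent at (34, 8): λ = (3·34² + 66)/(2·8) ≡ 50/16. 16⁻¹ ≡ 21 (mod 67), so λ ≡ 50·21 ≡ 45.
  x = λ² - 34 - 34 = 2025 - 68 ≡ 14; y = λ·(34 - 14) - 8 ≡ 21. → (14, 21)
add P: (14, 21) + (19, 53). λ = (53 - 21)/(19 - 14) ≡ 32/5 mod 67. 5⁻¹ ≡ 27 (mod 67) since 5·27 = 135 ≡ 1, so λ ≡ 60.
  x = λ² - 14 - 19 = 3600 - 33 ≡ 16; y = λ·(14 - 16) - 21 ≡ 60. → (16, 60)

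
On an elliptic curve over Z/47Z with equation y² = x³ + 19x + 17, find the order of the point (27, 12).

2P: tangent at (27, 12): λ = (3·27² + 19)/(2·12) ≡ 44/24. 24⁻¹ ≡ 2 (mod 47) since 24·2 = 48 ≡ 1, so λ ≡ 44·2 ≡ 41.
  x = λ² - 27 - 27 = 1681 - 54 ≡ 29; y = λ·(27 - 29) - 12 ≡ 0. → (29, 0)
3P: (29, 0) + (27, 12). λ = (12 - 0)/(27 - 29) ≡ 12/45 mod 47. 45⁻¹ ≡ 23 (mod 47), so λ ≡ 41.
  x = λ² - 29 - 27 = 1681 - 56 ≡ 27; y = λ·(29 - 27) - 0 ≡ 35. → (27, 35)
4P: (27, 35) + (27, 12): same x and y₁ ≡ -y₂, so the sum is O.
4P = O, so the order is 4.

4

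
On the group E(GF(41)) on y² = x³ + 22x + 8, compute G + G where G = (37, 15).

(18, 2)

tangent at (37, 15): λ = (3·37² + 22)/(2·15) ≡ 29/30. 30⁻¹ ≡ 26 (mod 41) since 30·26 = 780 ≡ 1, so λ ≡ 29·26 ≡ 16.
  x = λ² - 37 - 37 = 256 - 74 ≡ 18; y = λ·(37 - 18) - 15 ≡ 2. → (18, 2)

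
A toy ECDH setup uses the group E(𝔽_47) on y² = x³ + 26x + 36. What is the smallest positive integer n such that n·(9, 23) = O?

7

2P: tangent at (9, 23): λ = (3·9² + 26)/(2·23) ≡ 34/46. 46⁻¹ ≡ 46 (mod 47), so λ ≡ 34·46 ≡ 13.
  x = λ² - 9 - 9 = 169 - 18 ≡ 10; y = λ·(9 - 10) - 23 ≡ 11. → (10, 11)
3P: (10, 11) + (9, 23). λ = (23 - 11)/(9 - 10) ≡ 12/46 mod 47. 46⁻¹ ≡ 46 (mod 47), so λ ≡ 35.
  x = λ² - 10 - 9 = 1225 - 19 ≡ 31; y = λ·(10 - 31) - 11 ≡ 6. → (31, 6)
4P: (31, 6) + (9, 23). λ = (23 - 6)/(9 - 31) ≡ 17/25 mod 47. 25⁻¹ ≡ 32 (mod 47), so λ ≡ 27.
  x = λ² - 31 - 9 = 729 - 40 ≡ 31; y = λ·(31 - 31) - 6 ≡ 41. → (31, 41)
5P: (31, 41) + (9, 23). λ = (23 - 41)/(9 - 31) ≡ 29/25 mod 47. 25⁻¹ ≡ 32 (mod 47), so λ ≡ 35.
  x = λ² - 31 - 9 = 1225 - 40 ≡ 10; y = λ·(31 - 10) - 41 ≡ 36. → (10, 36)
6P: (10, 36) + (9, 23). λ = (23 - 36)/(9 - 10) ≡ 34/46 mod 47. 46⁻¹ ≡ 46 (mod 47), so λ ≡ 13.
  x = λ² - 10 - 9 = 169 - 19 ≡ 9; y = λ·(10 - 9) - 36 ≡ 24. → (9, 24)
7P: (9, 24) + (9, 23): same x and y₁ ≡ -y₂, so the sum is O.
7P = O, so the order is 7.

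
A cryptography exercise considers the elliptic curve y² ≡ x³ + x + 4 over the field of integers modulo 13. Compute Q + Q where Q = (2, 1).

(9, 12)

tangent at (2, 1): λ = (3·2² + 1)/(2·1) ≡ 0/2. 2⁻¹ ≡ 7 (mod 13) since 2·7 = 14 ≡ 1, so λ ≡ 0·7 ≡ 0.
  x = λ² - 2 - 2 = 0 - 4 ≡ 9; y = λ·(2 - 9) - 1 ≡ 12. → (9, 12)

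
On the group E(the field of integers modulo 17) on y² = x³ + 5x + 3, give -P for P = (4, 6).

-(4, 6) = (4, -6 mod 17) = (4, 11).

(4, 11)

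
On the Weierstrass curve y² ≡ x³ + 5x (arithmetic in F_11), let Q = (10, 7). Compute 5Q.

Double-and-add on 5 = (101)₂. Start with Q = (10, 7) for the leading 1-bit.
double: tangent at (10, 7): λ = (3·10² + 5)/(2·7) ≡ 8/3. 3⁻¹ ≡ 4 (mod 11) since 3·4 = 12 ≡ 1, so λ ≡ 8·4 ≡ 10.
  x = λ² - 10 - 10 = 100 - 20 ≡ 3; y = λ·(10 - 3) - 7 ≡ 8. → (3, 8)
double: tangent at (3, 8): λ = (3·3² + 5)/(2·8) ≡ 10/5. 5⁻¹ ≡ 9 (mod 11), so λ ≡ 10·9 ≡ 2.
  x = λ² - 3 - 3 = 4 - 6 ≡ 9; y = λ·(3 - 9) - 8 ≡ 2. → (9, 2)
add Q: (9, 2) + (10, 7). λ = (7 - 2)/(10 - 9) ≡ 5/1 mod 11. 1⁻¹ ≡ 1 (mod 11), so λ ≡ 5.
  x = λ² - 9 - 10 = 25 - 19 ≡ 6; y = λ·(9 - 6) - 2 ≡ 2. → (6, 2)

(6, 2)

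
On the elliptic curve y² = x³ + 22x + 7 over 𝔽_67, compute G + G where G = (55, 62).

tangent at (55, 62): λ = (3·55² + 22)/(2·62) ≡ 52/57. 57⁻¹ ≡ 20 (mod 67), so λ ≡ 52·20 ≡ 35.
  x = λ² - 55 - 55 = 1225 - 110 ≡ 43; y = λ·(55 - 43) - 62 ≡ 23. → (43, 23)

(43, 23)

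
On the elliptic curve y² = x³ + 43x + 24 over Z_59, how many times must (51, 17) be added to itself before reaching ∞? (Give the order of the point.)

2P: tangent at (51, 17): λ = (3·51² + 43)/(2·17) ≡ 58/34. 34⁻¹ ≡ 33 (mod 59) since 34·33 = 1122 ≡ 1, so λ ≡ 58·33 ≡ 26.
  x = λ² - 51 - 51 = 676 - 102 ≡ 43; y = λ·(51 - 43) - 17 ≡ 14. → (43, 14)
3P: (43, 14) + (51, 17). λ = (17 - 14)/(51 - 43) ≡ 3/8 mod 59. 8⁻¹ ≡ 37 (mod 59) since 8·37 = 296 ≡ 1, so λ ≡ 52.
  x = λ² - 43 - 51 = 2704 - 94 ≡ 14; y = λ·(43 - 14) - 14 ≡ 19. → (14, 19)
4P: (14, 19) + (51, 17). λ = (17 - 19)/(51 - 14) ≡ 57/37 mod 59. 37⁻¹ ≡ 8 (mod 59) since 37·8 = 296 ≡ 1, so λ ≡ 43.
  x = λ² - 14 - 51 = 1849 - 65 ≡ 14; y = λ·(14 - 14) - 19 ≡ 40. → (14, 40)
5P: (14, 40) + (51, 17). λ = (17 - 40)/(51 - 14) ≡ 36/37 mod 59. 37⁻¹ ≡ 8 (mod 59), so λ ≡ 52.
  x = λ² - 14 - 51 = 2704 - 65 ≡ 43; y = λ·(14 - 43) - 40 ≡ 45. → (43, 45)
6P: (43, 45) + (51, 17). λ = (17 - 45)/(51 - 43) ≡ 31/8 mod 59. 8⁻¹ ≡ 37 (mod 59) since 8·37 = 296 ≡ 1, so λ ≡ 26.
  x = λ² - 43 - 51 = 676 - 94 ≡ 51; y = λ·(43 - 51) - 45 ≡ 42. → (51, 42)
7P: (51, 42) + (51, 17): same x and y₁ ≡ -y₂, so the sum is ∞.
7P = ∞, so the order is 7.

7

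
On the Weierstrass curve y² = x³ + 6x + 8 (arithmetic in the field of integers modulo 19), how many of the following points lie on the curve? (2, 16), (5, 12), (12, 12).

(2, 16): 16² ≡ 9, rhs ≡ 9 → on.
(5, 12): 12² ≡ 11, rhs ≡ 11 → on.
(12, 12): 12² ≡ 11, rhs ≡ 3 → off.

2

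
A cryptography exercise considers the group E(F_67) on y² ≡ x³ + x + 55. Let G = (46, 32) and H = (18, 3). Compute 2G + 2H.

(28, 40)

First 2G:
Repeated addition: build up to 2G.
2G: tangent at (46, 32): λ = (3·46² + 1)/(2·32) ≡ 51/64. 64⁻¹ ≡ 22 (mod 67), so λ ≡ 51·22 ≡ 50.
  x = λ² - 46 - 46 = 2500 - 92 ≡ 63; y = λ·(46 - 63) - 32 ≡ 56. → (63, 56)
2G = (63, 56).
Next 2H:
Repeated addition: build up to 2H.
2H: tangent at (18, 3): λ = (3·18² + 1)/(2·3) ≡ 35/6. 6⁻¹ ≡ 56 (mod 67) since 6·56 = 336 ≡ 1, so λ ≡ 35·56 ≡ 17.
  x = λ² - 18 - 18 = 289 - 36 ≡ 52; y = λ·(18 - 52) - 3 ≡ 22. → (52, 22)
2H = (52, 22).
Finally 2G + 2H:
(63, 56) + (52, 22). λ = (22 - 56)/(52 - 63) ≡ 33/56 mod 67. 56⁻¹ ≡ 6 (mod 67), so λ ≡ 64.
  x = λ² - 63 - 52 = 4096 - 115 ≡ 28; y = λ·(63 - 28) - 56 ≡ 40. → (28, 40)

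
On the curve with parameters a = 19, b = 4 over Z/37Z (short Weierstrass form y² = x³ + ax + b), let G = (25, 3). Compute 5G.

Double-and-add on 5 = (101)₂. Start with G = (25, 3) for the leading 1-bit.
double: tangent at (25, 3): λ = (3·25² + 19)/(2·3) ≡ 7/6. 6⁻¹ ≡ 31 (mod 37) since 6·31 = 186 ≡ 1, so λ ≡ 7·31 ≡ 32.
  x = λ² - 25 - 25 = 1024 - 50 ≡ 12; y = λ·(25 - 12) - 3 ≡ 6. → (12, 6)
double: tangent at (12, 6): λ = (3·12² + 19)/(2·6) ≡ 7/12. 12⁻¹ ≡ 34 (mod 37), so λ ≡ 7·34 ≡ 16.
  x = λ² - 12 - 12 = 256 - 24 ≡ 10; y = λ·(12 - 10) - 6 ≡ 26. → (10, 26)
add G: (10, 26) + (25, 3). λ = (3 - 26)/(25 - 10) ≡ 14/15 mod 37. 15⁻¹ ≡ 5 (mod 37), so λ ≡ 33.
  x = λ² - 10 - 25 = 1089 - 35 ≡ 18; y = λ·(10 - 18) - 26 ≡ 6. → (18, 6)

(18, 6)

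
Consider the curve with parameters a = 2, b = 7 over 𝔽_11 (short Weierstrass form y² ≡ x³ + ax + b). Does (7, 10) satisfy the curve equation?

yes

y² = 10² ≡ 1; x³ + 2x + 7 = 364 ≡ 1 (mod 11). 1 = 1.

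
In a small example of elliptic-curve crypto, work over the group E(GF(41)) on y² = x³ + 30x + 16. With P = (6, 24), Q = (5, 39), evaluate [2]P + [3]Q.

(4, 35)

First 2P:
Repeated addition: build up to 2P.
2P: tangent at (6, 24): λ = (3·6² + 30)/(2·24) ≡ 15/7. 7⁻¹ ≡ 6 (mod 41), so λ ≡ 15·6 ≡ 8.
  x = λ² - 6 - 6 = 64 - 12 ≡ 11; y = λ·(6 - 11) - 24 ≡ 18. → (11, 18)
2P = (11, 18).
Next 3Q:
Repeated addition: build up to 3Q.
2Q: tangent at (5, 39): λ = (3·5² + 30)/(2·39) ≡ 23/37. 37⁻¹ ≡ 10 (mod 41), so λ ≡ 23·10 ≡ 25.
  x = λ² - 5 - 5 = 625 - 10 ≡ 0; y = λ·(5 - 0) - 39 ≡ 4. → (0, 4)
3Q: (0, 4) + (5, 39). λ = (39 - 4)/(5 - 0) ≡ 35/5 mod 41. 5⁻¹ ≡ 33 (mod 41), so λ ≡ 7.
  x = λ² - 0 - 5 = 49 - 5 ≡ 3; y = λ·(0 - 3) - 4 ≡ 16. → (3, 16)
3Q = (3, 16).
Finally 2P + 3Q:
(11, 18) + (3, 16). λ = (16 - 18)/(3 - 11) ≡ 39/33 mod 41. 33⁻¹ ≡ 5 (mod 41), so λ ≡ 31.
  x = λ² - 11 - 3 = 961 - 14 ≡ 4; y = λ·(11 - 4) - 18 ≡ 35. → (4, 35)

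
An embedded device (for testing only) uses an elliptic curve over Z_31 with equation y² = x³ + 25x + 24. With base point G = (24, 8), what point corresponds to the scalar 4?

Double-and-add on 4 = (100)₂. Start with G = (24, 8) for the leading 1-bit.
double: tangent at (24, 8): λ = (3·24² + 25)/(2·8) ≡ 17/16. 16⁻¹ ≡ 2 (mod 31) since 16·2 = 32 ≡ 1, so λ ≡ 17·2 ≡ 3.
  x = λ² - 24 - 24 = 9 - 48 ≡ 23; y = λ·(24 - 23) - 8 ≡ 26. → (23, 26)
double: tangent at (23, 26): λ = (3·23² + 25)/(2·26) ≡ 0/21. 21⁻¹ ≡ 3 (mod 31), so λ ≡ 0·3 ≡ 0.
  x = λ² - 23 - 23 = 0 - 46 ≡ 16; y = λ·(23 - 16) - 26 ≡ 5. → (16, 5)

(16, 5)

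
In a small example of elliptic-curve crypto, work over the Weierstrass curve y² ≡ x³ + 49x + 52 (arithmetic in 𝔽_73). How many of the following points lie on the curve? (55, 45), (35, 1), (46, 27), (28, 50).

1

(55, 45): 45² ≡ 54, rhs ≡ 54 → on.
(35, 1): 1² ≡ 1, rhs ≡ 39 → off.
(46, 27): 27² ≡ 72, rhs ≡ 70 → off.
(28, 50): 50² ≡ 18, rhs ≡ 16 → off.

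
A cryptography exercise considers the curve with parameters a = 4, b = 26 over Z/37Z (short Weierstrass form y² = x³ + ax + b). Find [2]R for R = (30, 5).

tangent at (30, 5): λ = (3·30² + 4)/(2·5) ≡ 3/10. 10⁻¹ ≡ 26 (mod 37), so λ ≡ 3·26 ≡ 4.
  x = λ² - 30 - 30 = 16 - 60 ≡ 30; y = λ·(30 - 30) - 5 ≡ 32. → (30, 32)

(30, 32)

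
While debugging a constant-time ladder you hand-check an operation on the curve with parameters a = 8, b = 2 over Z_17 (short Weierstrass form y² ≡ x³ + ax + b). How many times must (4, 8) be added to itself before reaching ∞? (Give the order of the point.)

8

2P: tangent at (4, 8): λ = (3·4² + 8)/(2·8) ≡ 5/16. 16⁻¹ ≡ 16 (mod 17) since 16·16 = 256 ≡ 1, so λ ≡ 5·16 ≡ 12.
  x = λ² - 4 - 4 = 144 - 8 ≡ 0; y = λ·(4 - 0) - 8 ≡ 6. → (0, 6)
3P: (0, 6) + (4, 8). λ = (8 - 6)/(4 - 0) ≡ 2/4 mod 17. 4⁻¹ ≡ 13 (mod 17), so λ ≡ 9.
  x = λ² - 0 - 4 = 81 - 4 ≡ 9; y = λ·(0 - 9) - 6 ≡ 15. → (9, 15)
4P: (9, 15) + (4, 8). λ = (8 - 15)/(4 - 9) ≡ 10/12 mod 17. 12⁻¹ ≡ 10 (mod 17) since 12·10 = 120 ≡ 1, so λ ≡ 15.
  x = λ² - 9 - 4 = 225 - 13 ≡ 8; y = λ·(9 - 8) - 15 ≡ 0. → (8, 0)
5P: (8, 0) + (4, 8). λ = (8 - 0)/(4 - 8) ≡ 8/13 mod 17. 13⁻¹ ≡ 4 (mod 17), so λ ≡ 15.
  x = λ² - 8 - 4 = 225 - 12 ≡ 9; y = λ·(8 - 9) - 0 ≡ 2. → (9, 2)
6P: (9, 2) + (4, 8). λ = (8 - 2)/(4 - 9) ≡ 6/12 mod 17. 12⁻¹ ≡ 10 (mod 17), so λ ≡ 9.
  x = λ² - 9 - 4 = 81 - 13 ≡ 0; y = λ·(9 - 0) - 2 ≡ 11. → (0, 11)
7P: (0, 11) + (4, 8). λ = (8 - 11)/(4 - 0) ≡ 14/4 mod 17. 4⁻¹ ≡ 13 (mod 17), so λ ≡ 12.
  x = λ² - 0 - 4 = 144 - 4 ≡ 4; y = λ·(0 - 4) - 11 ≡ 9. → (4, 9)
8P: (4, 9) + (4, 8): same x and y₁ ≡ -y₂, so the sum is ∞.
8P = ∞, so the order is 8.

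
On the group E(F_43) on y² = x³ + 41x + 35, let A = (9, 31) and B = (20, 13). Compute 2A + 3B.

(3, 20)

First 2A:
Repeated addition: build up to 2A.
2A: tangent at (9, 31): λ = (3·9² + 41)/(2·31) ≡ 26/19. 19⁻¹ ≡ 34 (mod 43), so λ ≡ 26·34 ≡ 24.
  x = λ² - 9 - 9 = 576 - 18 ≡ 42; y = λ·(9 - 42) - 31 ≡ 37. → (42, 37)
2A = (42, 37).
Next 3B:
Repeated addition: build up to 3B.
2B: tangent at (20, 13): λ = (3·20² + 41)/(2·13) ≡ 37/26. 26⁻¹ ≡ 5 (mod 43), so λ ≡ 37·5 ≡ 13.
  x = λ² - 20 - 20 = 169 - 40 ≡ 0; y = λ·(20 - 0) - 13 ≡ 32. → (0, 32)
3B: (0, 32) + (20, 13). λ = (13 - 32)/(20 - 0) ≡ 24/20 mod 43. 20⁻¹ ≡ 28 (mod 43), so λ ≡ 27.
  x = λ² - 0 - 20 = 729 - 20 ≡ 21; y = λ·(0 - 21) - 32 ≡ 3. → (21, 3)
3B = (21, 3).
Finally 2A + 3B:
(42, 37) + (21, 3). λ = (3 - 37)/(21 - 42) ≡ 9/22 mod 43. 22⁻¹ ≡ 2 (mod 43), so λ ≡ 18.
  x = λ² - 42 - 21 = 324 - 63 ≡ 3; y = λ·(42 - 3) - 37 ≡ 20. → (3, 20)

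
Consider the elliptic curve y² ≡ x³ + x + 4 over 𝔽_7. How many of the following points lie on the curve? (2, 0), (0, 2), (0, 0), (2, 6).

(2, 0): 0² ≡ 0, rhs ≡ 0 → on.
(0, 2): 2² ≡ 4, rhs ≡ 4 → on.
(0, 0): 0² ≡ 0, rhs ≡ 4 → off.
(2, 6): 6² ≡ 1, rhs ≡ 0 → off.

2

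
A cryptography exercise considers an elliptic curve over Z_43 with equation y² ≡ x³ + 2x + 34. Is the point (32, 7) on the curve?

no

y² = 7² ≡ 6; x³ + 2x + 34 = 32866 ≡ 14 (mod 43). 6 ≠ 14.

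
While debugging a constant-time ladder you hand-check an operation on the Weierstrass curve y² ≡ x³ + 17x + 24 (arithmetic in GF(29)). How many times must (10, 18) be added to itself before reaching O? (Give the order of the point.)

4

2P: tangent at (10, 18): λ = (3·10² + 17)/(2·18) ≡ 27/7. 7⁻¹ ≡ 25 (mod 29), so λ ≡ 27·25 ≡ 8.
  x = λ² - 10 - 10 = 64 - 20 ≡ 15; y = λ·(10 - 15) - 18 ≡ 0. → (15, 0)
3P: (15, 0) + (10, 18). λ = (18 - 0)/(10 - 15) ≡ 18/24 mod 29. 24⁻¹ ≡ 23 (mod 29), so λ ≡ 8.
  x = λ² - 15 - 10 = 64 - 25 ≡ 10; y = λ·(15 - 10) - 0 ≡ 11. → (10, 11)
4P: (10, 11) + (10, 18): same x and y₁ ≡ -y₂, so the sum is O.
4P = O, so the order is 4.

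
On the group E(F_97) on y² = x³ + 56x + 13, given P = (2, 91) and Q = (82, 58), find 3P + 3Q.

First 3P:
Repeated addition: build up to 3P.
2P: tangent at (2, 91): λ = (3·2² + 56)/(2·91) ≡ 68/85. 85⁻¹ ≡ 8 (mod 97) since 85·8 = 680 ≡ 1, so λ ≡ 68·8 ≡ 59.
  x = λ² - 2 - 2 = 3481 - 4 ≡ 82; y = λ·(2 - 82) - 91 ≡ 39. → (82, 39)
3P: (82, 39) + (2, 91). λ = (91 - 39)/(2 - 82) ≡ 52/17 mod 97. 17⁻¹ ≡ 40 (mod 97) since 17·40 = 680 ≡ 1, so λ ≡ 43.
  x = λ² - 82 - 2 = 1849 - 84 ≡ 19; y = λ·(82 - 19) - 39 ≡ 51. → (19, 51)
3P = (19, 51).
Next 3Q:
Repeated addition: build up to 3Q.
2Q: tangent at (82, 58): λ = (3·82² + 56)/(2·58) ≡ 52/19. 19⁻¹ ≡ 46 (mod 97), so λ ≡ 52·46 ≡ 64.
  x = λ² - 82 - 82 = 4096 - 164 ≡ 52; y = λ·(82 - 52) - 58 ≡ 19. → (52, 19)
3Q: (52, 19) + (82, 58). λ = (58 - 19)/(82 - 52) ≡ 39/30 mod 97. 30⁻¹ ≡ 55 (mod 97), so λ ≡ 11.
  x = λ² - 52 - 82 = 121 - 134 ≡ 84; y = λ·(52 - 84) - 19 ≡ 17. → (84, 17)
3Q = (84, 17).
Finally 3P + 3Q:
(19, 51) + (84, 17). λ = (17 - 51)/(84 - 19) ≡ 63/65 mod 97. 65⁻¹ ≡ 3 (mod 97), so λ ≡ 92.
  x = λ² - 19 - 84 = 8464 - 103 ≡ 19; y = λ·(19 - 19) - 51 ≡ 46. → (19, 46)

(19, 46)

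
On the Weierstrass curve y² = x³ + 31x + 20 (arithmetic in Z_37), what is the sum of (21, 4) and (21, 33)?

O

The two points share x = 21 and their y-coordinates satisfy 4 + 33 ≡ 0 (mod 37), so they are inverses. Their sum is O.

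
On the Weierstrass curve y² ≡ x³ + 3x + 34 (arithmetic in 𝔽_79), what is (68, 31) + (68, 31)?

tangent at (68, 31): λ = (3·68² + 3)/(2·31) ≡ 50/62. 62⁻¹ ≡ 65 (mod 79), so λ ≡ 50·65 ≡ 11.
  x = λ² - 68 - 68 = 121 - 136 ≡ 64; y = λ·(68 - 64) - 31 ≡ 13. → (64, 13)

(64, 13)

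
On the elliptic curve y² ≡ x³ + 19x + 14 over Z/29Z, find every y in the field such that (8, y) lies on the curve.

x³ + 19x + 14 = 678 ≡ 11 (mod 29).
11 is a non-residue mod 29; no y exists.

none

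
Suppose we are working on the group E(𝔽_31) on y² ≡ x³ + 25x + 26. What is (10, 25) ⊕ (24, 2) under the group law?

(22, 8)

(10, 25) + (24, 2). λ = (2 - 25)/(24 - 10) ≡ 8/14 mod 31. 14⁻¹ ≡ 20 (mod 31), so λ ≡ 5.
  x = λ² - 10 - 24 = 25 - 34 ≡ 22; y = λ·(10 - 22) - 25 ≡ 8. → (22, 8)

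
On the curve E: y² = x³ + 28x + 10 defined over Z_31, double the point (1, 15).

(29, 16)

tangent at (1, 15): λ = (3·1² + 28)/(2·15) ≡ 0/30. 30⁻¹ ≡ 30 (mod 31) since 30·30 = 900 ≡ 1, so λ ≡ 0·30 ≡ 0.
  x = λ² - 1 - 1 = 0 - 2 ≡ 29; y = λ·(1 - 29) - 15 ≡ 16. → (29, 16)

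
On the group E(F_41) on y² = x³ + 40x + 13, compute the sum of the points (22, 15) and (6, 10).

(22, 15) + (6, 10). λ = (10 - 15)/(6 - 22) ≡ 36/25 mod 41. 25⁻¹ ≡ 23 (mod 41), so λ ≡ 8.
  x = λ² - 22 - 6 = 64 - 28 ≡ 36; y = λ·(22 - 36) - 15 ≡ 37. → (36, 37)

(36, 37)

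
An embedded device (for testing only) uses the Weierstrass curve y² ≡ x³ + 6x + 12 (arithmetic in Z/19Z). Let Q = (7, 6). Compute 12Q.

Repeated addition: build up to 12Q.
2Q: tangent at (7, 6): λ = (3·7² + 6)/(2·6) ≡ 1/12. 12⁻¹ ≡ 8 (mod 19) since 12·8 = 96 ≡ 1, so λ ≡ 1·8 ≡ 8.
  x = λ² - 7 - 7 = 64 - 14 ≡ 12; y = λ·(7 - 12) - 6 ≡ 11. → (12, 11)
3Q: (12, 11) + (7, 6). λ = (6 - 11)/(7 - 12) ≡ 14/14 mod 19. 14⁻¹ ≡ 15 (mod 19), so λ ≡ 1.
  x = λ² - 12 - 7 = 1 - 19 ≡ 1; y = λ·(12 - 1) - 11 ≡ 0. → (1, 0)
4Q: (1, 0) + (7, 6). λ = (6 - 0)/(7 - 1) ≡ 6/6 mod 19. 6⁻¹ ≡ 16 (mod 19), so λ ≡ 1.
  x = λ² - 1 - 7 = 1 - 8 ≡ 12; y = λ·(1 - 12) - 0 ≡ 8. → (12, 8)
5Q: (12, 8) + (7, 6). λ = (6 - 8)/(7 - 12) ≡ 17/14 mod 19. 14⁻¹ ≡ 15 (mod 19) since 14·15 = 210 ≡ 1, so λ ≡ 8.
  x = λ² - 12 - 7 = 64 - 19 ≡ 7; y = λ·(12 - 7) - 8 ≡ 13. → (7, 13)
6Q: (7, 13) + (7, 6): same x and y₁ ≡ -y₂, so the sum is ∞.
7Q: ∞ + (7, 6) = (7, 6) (identity).
8Q: tangent at (7, 6): λ = (3·7² + 6)/(2·6) ≡ 1/12. 12⁻¹ ≡ 8 (mod 19), so λ ≡ 1·8 ≡ 8.
  x = λ² - 7 - 7 = 64 - 14 ≡ 12; y = λ·(7 - 12) - 6 ≡ 11. → (12, 11)
9Q: (12, 11) + (7, 6). λ = (6 - 11)/(7 - 12) ≡ 14/14 mod 19. 14⁻¹ ≡ 15 (mod 19) since 14·15 = 210 ≡ 1, so λ ≡ 1.
  x = λ² - 12 - 7 = 1 - 19 ≡ 1; y = λ·(12 - 1) - 11 ≡ 0. → (1, 0)
10Q: (1, 0) + (7, 6). λ = (6 - 0)/(7 - 1) ≡ 6/6 mod 19. 6⁻¹ ≡ 16 (mod 19) since 6·16 = 96 ≡ 1, so λ ≡ 1.
  x = λ² - 1 - 7 = 1 - 8 ≡ 12; y = λ·(1 - 12) - 0 ≡ 8. → (12, 8)
11Q: (12, 8) + (7, 6). λ = (6 - 8)/(7 - 12) ≡ 17/14 mod 19. 14⁻¹ ≡ 15 (mod 19) since 14·15 = 210 ≡ 1, so λ ≡ 8.
  x = λ² - 12 - 7 = 64 - 19 ≡ 7; y = λ·(12 - 7) - 8 ≡ 13. → (7, 13)
12Q: (7, 13) + (7, 6): same x and y₁ ≡ -y₂, so the sum is ∞.

O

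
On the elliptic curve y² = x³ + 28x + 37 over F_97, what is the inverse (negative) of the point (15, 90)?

(15, 7)

-(15, 90) = (15, -90 mod 97) = (15, 7).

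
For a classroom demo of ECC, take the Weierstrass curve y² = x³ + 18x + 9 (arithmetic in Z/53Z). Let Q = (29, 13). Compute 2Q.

(31, 28)

tangent at (29, 13): λ = (3·29² + 18)/(2·13) ≡ 50/26. 26⁻¹ ≡ 51 (mod 53), so λ ≡ 50·51 ≡ 6.
  x = λ² - 29 - 29 = 36 - 58 ≡ 31; y = λ·(29 - 31) - 13 ≡ 28. → (31, 28)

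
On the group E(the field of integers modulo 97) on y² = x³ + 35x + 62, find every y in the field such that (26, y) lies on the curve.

none

x³ + 35x + 62 = 18548 ≡ 21 (mod 97).
21 is a non-residue mod 97; no y exists.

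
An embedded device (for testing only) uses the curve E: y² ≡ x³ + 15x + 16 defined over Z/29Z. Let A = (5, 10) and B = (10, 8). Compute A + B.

(13, 28)

(5, 10) + (10, 8). λ = (8 - 10)/(10 - 5) ≡ 27/5 mod 29. 5⁻¹ ≡ 6 (mod 29) since 5·6 = 30 ≡ 1, so λ ≡ 17.
  x = λ² - 5 - 10 = 289 - 15 ≡ 13; y = λ·(5 - 13) - 10 ≡ 28. → (13, 28)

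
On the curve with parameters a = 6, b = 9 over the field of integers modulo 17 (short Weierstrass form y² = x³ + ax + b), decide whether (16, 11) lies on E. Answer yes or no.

yes

y² = 11² ≡ 2; x³ + 6x + 9 = 4201 ≡ 2 (mod 17). 2 = 2.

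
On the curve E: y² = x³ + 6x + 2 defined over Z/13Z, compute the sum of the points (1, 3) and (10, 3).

(1, 3) + (10, 3). λ = (3 - 3)/(10 - 1) ≡ 0/9 mod 13. 9⁻¹ ≡ 3 (mod 13) since 9·3 = 27 ≡ 1, so λ ≡ 0.
  x = λ² - 1 - 10 = 0 - 11 ≡ 2; y = λ·(1 - 2) - 3 ≡ 10. → (2, 10)

(2, 10)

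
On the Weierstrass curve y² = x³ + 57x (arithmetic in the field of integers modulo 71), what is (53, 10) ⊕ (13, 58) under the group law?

(53, 10) + (13, 58). λ = (58 - 10)/(13 - 53) ≡ 48/31 mod 71. 31⁻¹ ≡ 55 (mod 71) since 31·55 = 1705 ≡ 1, so λ ≡ 13.
  x = λ² - 53 - 13 = 169 - 66 ≡ 32; y = λ·(53 - 32) - 10 ≡ 50. → (32, 50)

(32, 50)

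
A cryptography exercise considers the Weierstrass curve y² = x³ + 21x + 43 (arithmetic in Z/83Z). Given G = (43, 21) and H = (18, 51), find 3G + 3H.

(74, 72)

First 3G:
Repeated addition: build up to 3G.
2G: tangent at (43, 21): λ = (3·43² + 21)/(2·21) ≡ 7/42. 42⁻¹ ≡ 2 (mod 83) since 42·2 = 84 ≡ 1, so λ ≡ 7·2 ≡ 14.
  x = λ² - 43 - 43 = 196 - 86 ≡ 27; y = λ·(43 - 27) - 21 ≡ 37. → (27, 37)
3G: (27, 37) + (43, 21). λ = (21 - 37)/(43 - 27) ≡ 67/16 mod 83. 16⁻¹ ≡ 26 (mod 83), so λ ≡ 82.
  x = λ² - 27 - 43 = 6724 - 70 ≡ 14; y = λ·(27 - 14) - 37 ≡ 33. → (14, 33)
3G = (14, 33).
Next 3H:
Repeated addition: build up to 3H.
2H: tangent at (18, 51): λ = (3·18² + 21)/(2·51) ≡ 80/19. 19⁻¹ ≡ 35 (mod 83), so λ ≡ 80·35 ≡ 61.
  x = λ² - 18 - 18 = 3721 - 36 ≡ 33; y = λ·(18 - 33) - 51 ≡ 30. → (33, 30)
3H: (33, 30) + (18, 51). λ = (51 - 30)/(18 - 33) ≡ 21/68 mod 83. 68⁻¹ ≡ 11 (mod 83) since 68·11 = 748 ≡ 1, so λ ≡ 65.
  x = λ² - 33 - 18 = 4225 - 51 ≡ 24; y = λ·(33 - 24) - 30 ≡ 57. → (24, 57)
3H = (24, 57).
Finally 3G + 3H:
(14, 33) + (24, 57). λ = (57 - 33)/(24 - 14) ≡ 24/10 mod 83. 10⁻¹ ≡ 25 (mod 83), so λ ≡ 19.
  x = λ² - 14 - 24 = 361 - 38 ≡ 74; y = λ·(14 - 74) - 33 ≡ 72. → (74, 72)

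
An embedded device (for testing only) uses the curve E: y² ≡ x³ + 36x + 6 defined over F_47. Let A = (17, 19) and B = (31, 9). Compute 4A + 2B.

(7, 15)

First 4A:
Double-and-add on 4 = (100)₂. Start with A = (17, 19) for the leading 1-bit.
double: tangent at (17, 19): λ = (3·17² + 36)/(2·19) ≡ 10/38. 38⁻¹ ≡ 26 (mod 47), so λ ≡ 10·26 ≡ 25.
  x = λ² - 17 - 17 = 625 - 34 ≡ 27; y = λ·(17 - 27) - 19 ≡ 13. → (27, 13)
double: tangent at (27, 13): λ = (3·27² + 36)/(2·13) ≡ 14/26. 26⁻¹ ≡ 38 (mod 47) since 26·38 = 988 ≡ 1, so λ ≡ 14·38 ≡ 15.
  x = λ² - 27 - 27 = 225 - 54 ≡ 30; y = λ·(27 - 30) - 13 ≡ 36. → (30, 36)
4A = (30, 36).
Next 2B:
Repeated addition: build up to 2B.
2B: tangent at (31, 9): λ = (3·31² + 36)/(2·9) ≡ 5/18. 18⁻¹ ≡ 34 (mod 47), so λ ≡ 5·34 ≡ 29.
  x = λ² - 31 - 31 = 841 - 62 ≡ 27; y = λ·(31 - 27) - 9 ≡ 13. → (27, 13)
2B = (27, 13).
Finally 4A + 2B:
(30, 36) + (27, 13). λ = (13 - 36)/(27 - 30) ≡ 24/44 mod 47. 44⁻¹ ≡ 31 (mod 47), so λ ≡ 39.
  x = λ² - 30 - 27 = 1521 - 57 ≡ 7; y = λ·(30 - 7) - 36 ≡ 15. → (7, 15)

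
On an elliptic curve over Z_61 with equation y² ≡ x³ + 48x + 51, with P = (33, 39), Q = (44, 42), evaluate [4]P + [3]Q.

(34, 42)

First 4P:
Double-and-add on 4 = (100)₂. Start with P = (33, 39) for the leading 1-bit.
double: tangent at (33, 39): λ = (3·33² + 48)/(2·39) ≡ 21/17. 17⁻¹ ≡ 18 (mod 61), so λ ≡ 21·18 ≡ 12.
  x = λ² - 33 - 33 = 144 - 66 ≡ 17; y = λ·(33 - 17) - 39 ≡ 31. → (17, 31)
double: tangent at (17, 31): λ = (3·17² + 48)/(2·31) ≡ 0/1. 1⁻¹ ≡ 1 (mod 61), so λ ≡ 0·1 ≡ 0.
  x = λ² - 17 - 17 = 0 - 34 ≡ 27; y = λ·(17 - 27) - 31 ≡ 30. → (27, 30)
4P = (27, 30).
Next 3Q:
Repeated addition: build up to 3Q.
2Q: tangent at (44, 42): λ = (3·44² + 48)/(2·42) ≡ 0/23. 23⁻¹ ≡ 8 (mod 61), so λ ≡ 0·8 ≡ 0.
  x = λ² - 44 - 44 = 0 - 88 ≡ 34; y = λ·(44 - 34) - 42 ≡ 19. → (34, 19)
3Q: (34, 19) + (44, 42). λ = (42 - 19)/(44 - 34) ≡ 23/10 mod 61. 10⁻¹ ≡ 55 (mod 61) since 10·55 = 550 ≡ 1, so λ ≡ 45.
  x = λ² - 34 - 44 = 2025 - 78 ≡ 56; y = λ·(34 - 56) - 19 ≡ 28. → (56, 28)
3Q = (56, 28).
Finally 4P + 3Q:
(27, 30) + (56, 28). λ = (28 - 30)/(56 - 27) ≡ 59/29 mod 61. 29⁻¹ ≡ 40 (mod 61), so λ ≡ 42.
  x = λ² - 27 - 56 = 1764 - 83 ≡ 34; y = λ·(27 - 34) - 30 ≡ 42. → (34, 42)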